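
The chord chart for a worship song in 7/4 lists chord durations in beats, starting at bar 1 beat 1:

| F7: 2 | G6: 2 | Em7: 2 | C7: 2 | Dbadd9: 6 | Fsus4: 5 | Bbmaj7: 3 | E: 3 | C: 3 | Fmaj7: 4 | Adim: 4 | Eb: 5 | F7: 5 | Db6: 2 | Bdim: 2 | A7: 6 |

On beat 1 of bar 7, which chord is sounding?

F7

Beat 1 of bar 7 is beat (7−1)×7 + 1 = 43 overall.
Running totals: F7 ends at 2, G6 ends at 4, Em7 ends at 6, C7 ends at 8, Dbadd9 ends at 14, Fsus4 ends at 19, Bbmaj7 ends at 22, E ends at 25, C ends at 28, Fmaj7 ends at 32, Adim ends at 36, Eb ends at 41, F7 ends at 46.
Beat 43 falls within F7.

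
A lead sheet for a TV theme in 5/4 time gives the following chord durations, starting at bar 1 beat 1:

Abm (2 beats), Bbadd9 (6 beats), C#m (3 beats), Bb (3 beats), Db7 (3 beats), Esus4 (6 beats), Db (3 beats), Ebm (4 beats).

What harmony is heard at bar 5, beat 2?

Beat 2 of bar 5 is beat (5−1)×5 + 2 = 22 overall.
Running totals: Abm ends at 2, Bbadd9 ends at 8, C#m ends at 11, Bb ends at 14, Db7 ends at 17, Esus4 ends at 23.
Beat 22 falls within Esus4.

Esus4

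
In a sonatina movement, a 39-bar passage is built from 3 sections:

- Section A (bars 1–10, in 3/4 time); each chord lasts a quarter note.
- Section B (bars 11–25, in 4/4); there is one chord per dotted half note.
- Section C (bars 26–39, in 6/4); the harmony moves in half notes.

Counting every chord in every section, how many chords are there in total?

A: 10·3 = 30 beats, 30/1 = 30 chords.
B: 15·4 = 60 beats, 60/3 = 20 chords.
C: 14·6 = 84 beats, 84/2 = 42 chords.
Total: 30 + 20 + 42 = 92.

92 chords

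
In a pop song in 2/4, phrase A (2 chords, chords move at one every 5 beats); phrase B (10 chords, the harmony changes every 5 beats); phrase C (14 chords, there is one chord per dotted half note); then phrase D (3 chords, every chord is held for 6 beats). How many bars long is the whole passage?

A: 2 × 5 = 10 beats = 5 bars.
B: 10 × 5 = 50 beats = 25 bars.
C: 14 × 3 = 42 beats = 21 bars.
D: 3 × 6 = 18 beats = 9 bars.
Total: 5 + 25 + 21 + 9 = 60 bars.

60 bars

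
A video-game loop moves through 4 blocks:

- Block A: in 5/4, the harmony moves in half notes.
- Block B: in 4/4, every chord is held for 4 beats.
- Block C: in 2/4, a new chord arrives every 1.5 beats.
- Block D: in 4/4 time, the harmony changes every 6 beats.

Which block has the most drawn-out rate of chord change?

Block D

A: each chord is 2 beats in 5/4, so 2.5 per bar.
B: each chord is 4 beats in 4/4, so 1 per bar.
C: each chord is 1.5 beats in 2/4, so 4/3 per bar.
D: each chord is 6 beats in 4/4, so 2/3 per bar.
Slowest is D at 2/3 chords/bar.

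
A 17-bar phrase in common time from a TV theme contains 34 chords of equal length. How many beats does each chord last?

17 bars × 4 beats/bar = 68 beats total.
68 beats ÷ 34 chords = 2 beats per chord.
(That is a half note.)

2 beats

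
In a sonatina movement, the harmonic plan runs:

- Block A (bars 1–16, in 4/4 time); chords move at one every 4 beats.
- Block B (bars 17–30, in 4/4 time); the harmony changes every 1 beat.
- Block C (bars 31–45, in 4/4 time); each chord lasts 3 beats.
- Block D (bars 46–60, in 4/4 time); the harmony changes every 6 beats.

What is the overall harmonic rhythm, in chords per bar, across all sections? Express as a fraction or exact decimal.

A: 16 bars of 4 beats is 64 beats; at 4 beats each that's 16 chords.
B: 14 bars of 4 beats is 56 beats; at 1 beat each that's 56 chords.
C: 15 bars of 4 beats is 60 beats; at 3 beats each that's 20 chords.
D: 15 bars of 4 beats is 60 beats; at 6 beats each that's 10 chords.
Overall: 102 chords over 60 bars → 102/60 = 1.7 chords per bar.

1.7 chords per bar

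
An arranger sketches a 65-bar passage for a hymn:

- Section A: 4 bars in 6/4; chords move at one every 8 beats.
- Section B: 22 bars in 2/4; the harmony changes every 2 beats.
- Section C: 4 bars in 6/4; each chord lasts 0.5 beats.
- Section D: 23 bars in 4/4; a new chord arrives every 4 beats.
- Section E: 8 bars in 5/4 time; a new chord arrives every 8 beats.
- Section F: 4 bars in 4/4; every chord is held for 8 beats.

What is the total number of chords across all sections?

A: 4·6 = 24 beats, 24/8 = 3 chords.
B: 22·2 = 44 beats, 44/2 = 22 chords.
C: 4·6 = 24 beats, 24/0.5 = 48 chords.
D: 23·4 = 92 beats, 92/4 = 23 chords.
E: 8·5 = 40 beats, 40/8 = 5 chords.
F: 4·4 = 16 beats, 16/8 = 2 chords.
Total: 3 + 22 + 48 + 23 + 5 + 2 = 103.

103 chords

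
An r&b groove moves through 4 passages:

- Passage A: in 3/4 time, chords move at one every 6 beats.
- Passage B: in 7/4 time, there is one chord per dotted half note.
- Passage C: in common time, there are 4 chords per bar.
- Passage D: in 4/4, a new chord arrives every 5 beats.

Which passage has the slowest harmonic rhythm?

A: 3/6 = 0.5 chords/bar.
B: 7/3 = 7/3 chords/bar.
C: 4/1 = 4 chords/bar.
D: 4/5 = 0.8 chords/bar.
Slowest is A at 0.5 chords/bar.

Passage A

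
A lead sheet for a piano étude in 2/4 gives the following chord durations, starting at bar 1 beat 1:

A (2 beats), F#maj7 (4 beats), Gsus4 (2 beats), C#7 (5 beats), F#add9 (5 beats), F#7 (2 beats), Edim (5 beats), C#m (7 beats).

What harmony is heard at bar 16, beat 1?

C#m

Beat 1 of bar 16 is beat (16−1)×2 + 1 = 31 overall.
Running totals: A ends at 2, F#maj7 ends at 6, Gsus4 ends at 8, C#7 ends at 13, F#add9 ends at 18, F#7 ends at 20, Edim ends at 25, C#m ends at 32.
Beat 31 falls within C#m.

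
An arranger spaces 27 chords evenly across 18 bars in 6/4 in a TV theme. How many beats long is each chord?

18 bars × 6 beats/bar = 108 beats total.
108 beats ÷ 27 chords = 4 beats per chord.
(That is a whole note.)

4 beats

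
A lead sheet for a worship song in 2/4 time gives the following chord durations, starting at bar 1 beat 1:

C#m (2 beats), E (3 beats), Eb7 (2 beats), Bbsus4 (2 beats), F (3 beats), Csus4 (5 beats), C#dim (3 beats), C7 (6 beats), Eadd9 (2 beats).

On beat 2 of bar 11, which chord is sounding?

Beat 2 of bar 11 is beat (11−1)×2 + 2 = 22 overall.
Running totals: C#m ends at 2, E ends at 5, Eb7 ends at 7, Bbsus4 ends at 9, F ends at 12, Csus4 ends at 17, C#dim ends at 20, C7 ends at 26.
Beat 22 falls within C7.

C7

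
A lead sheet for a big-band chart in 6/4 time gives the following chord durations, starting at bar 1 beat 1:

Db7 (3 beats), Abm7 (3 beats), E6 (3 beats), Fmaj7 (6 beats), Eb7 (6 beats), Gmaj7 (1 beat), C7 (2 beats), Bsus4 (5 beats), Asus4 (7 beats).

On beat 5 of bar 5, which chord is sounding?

Bsus4

Beat 5 of bar 5 is beat (5−1)×6 + 5 = 29 overall.
Running totals: Db7 ends at 3, Abm7 ends at 6, E6 ends at 9, Fmaj7 ends at 15, Eb7 ends at 21, Gmaj7 ends at 22, C7 ends at 24, Bsus4 ends at 29.
Beat 29 falls within Bsus4.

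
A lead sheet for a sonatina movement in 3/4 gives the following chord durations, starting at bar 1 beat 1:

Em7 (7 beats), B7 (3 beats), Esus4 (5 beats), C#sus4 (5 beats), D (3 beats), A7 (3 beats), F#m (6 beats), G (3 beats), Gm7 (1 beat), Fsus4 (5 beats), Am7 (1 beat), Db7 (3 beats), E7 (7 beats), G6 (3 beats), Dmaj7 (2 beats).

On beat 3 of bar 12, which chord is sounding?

Gm7

Beat 3 of bar 12 is beat (12−1)×3 + 3 = 36 overall.
Running totals: Em7 ends at 7, B7 ends at 10, Esus4 ends at 15, C#sus4 ends at 20, D ends at 23, A7 ends at 26, F#m ends at 32, G ends at 35, Gm7 ends at 36.
Beat 36 falls within Gm7.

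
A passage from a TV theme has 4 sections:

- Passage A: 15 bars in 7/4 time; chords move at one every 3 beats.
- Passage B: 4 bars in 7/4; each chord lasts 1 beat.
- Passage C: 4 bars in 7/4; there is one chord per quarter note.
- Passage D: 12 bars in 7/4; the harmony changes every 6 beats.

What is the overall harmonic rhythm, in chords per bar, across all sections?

3 chords per bar

A: 15 bars of 7 beats is 105 beats; at 3 beats each that's 35 chords.
B: 4 bars of 7 beats is 28 beats; at 1 beat each that's 28 chords.
C: 4 bars of 7 beats is 28 beats; at 1 beat each that's 28 chords.
D: 12 bars of 7 beats is 84 beats; at 6 beats each that's 14 chords.
Overall: 105 chords over 35 bars → 105/35 = 3 chords per bar.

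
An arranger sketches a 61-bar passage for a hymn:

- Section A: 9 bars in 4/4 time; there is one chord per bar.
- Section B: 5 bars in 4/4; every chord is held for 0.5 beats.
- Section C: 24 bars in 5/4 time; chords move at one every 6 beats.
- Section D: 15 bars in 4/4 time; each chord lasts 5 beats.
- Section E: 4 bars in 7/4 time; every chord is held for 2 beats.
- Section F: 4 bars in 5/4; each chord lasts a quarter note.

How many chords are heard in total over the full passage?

115 chords

A: 9 bars × 4 beats = 36 beats; 4 beats/chord → 9 chords.
B: 5 bars × 4 beats = 20 beats; 0.5 beats/chord → 40 chords.
C: 24 bars × 5 beats = 120 beats; 6 beats/chord → 20 chords.
D: 15 bars × 4 beats = 60 beats; 5 beats/chord → 12 chords.
E: 4 bars × 7 beats = 28 beats; 2 beats/chord → 14 chords.
F: 4 bars × 5 beats = 20 beats; 1 beat/chord → 20 chords.
Total: 9 + 40 + 20 + 12 + 14 + 20 = 115.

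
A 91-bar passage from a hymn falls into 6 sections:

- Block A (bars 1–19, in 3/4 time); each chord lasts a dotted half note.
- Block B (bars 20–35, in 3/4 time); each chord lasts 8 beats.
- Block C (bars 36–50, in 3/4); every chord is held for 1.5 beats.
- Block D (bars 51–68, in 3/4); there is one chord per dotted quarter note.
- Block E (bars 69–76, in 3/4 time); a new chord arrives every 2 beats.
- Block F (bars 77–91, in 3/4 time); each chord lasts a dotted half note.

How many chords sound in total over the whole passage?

A: 19 bars × 3 beats = 57 beats; 3 beats/chord → 19 chords.
B: 16 bars × 3 beats = 48 beats; 8 beats/chord → 6 chords.
C: 15 bars × 3 beats = 45 beats; 1.5 beats/chord → 30 chords.
D: 18 bars × 3 beats = 54 beats; 1.5 beats/chord → 36 chords.
E: 8 bars × 3 beats = 24 beats; 2 beats/chord → 12 chords.
F: 15 bars × 3 beats = 45 beats; 3 beats/chord → 15 chords.
Total: 19 + 6 + 30 + 36 + 12 + 15 = 118.

118 chords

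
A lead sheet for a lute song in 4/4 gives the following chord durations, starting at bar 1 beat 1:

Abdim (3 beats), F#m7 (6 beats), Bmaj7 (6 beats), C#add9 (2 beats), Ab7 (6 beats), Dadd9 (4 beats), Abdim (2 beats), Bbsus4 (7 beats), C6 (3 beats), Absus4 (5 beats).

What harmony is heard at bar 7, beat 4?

Beat 4 of bar 7 is beat (7−1)×4 + 4 = 28 overall.
Running totals: Abdim ends at 3, F#m7 ends at 9, Bmaj7 ends at 15, C#add9 ends at 17, Ab7 ends at 23, Dadd9 ends at 27, Abdim ends at 29.
Beat 28 falls within Abdim.

Abdim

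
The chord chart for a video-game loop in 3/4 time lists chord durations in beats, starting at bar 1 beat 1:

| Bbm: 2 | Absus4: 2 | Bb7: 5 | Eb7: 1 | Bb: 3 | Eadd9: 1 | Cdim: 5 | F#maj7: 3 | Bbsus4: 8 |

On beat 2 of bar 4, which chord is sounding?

Bb

Beat 2 of bar 4 is beat (4−1)×3 + 2 = 11 overall.
Running totals: Bbm ends at 2, Absus4 ends at 4, Bb7 ends at 9, Eb7 ends at 10, Bb ends at 13.
Beat 11 falls within Bb.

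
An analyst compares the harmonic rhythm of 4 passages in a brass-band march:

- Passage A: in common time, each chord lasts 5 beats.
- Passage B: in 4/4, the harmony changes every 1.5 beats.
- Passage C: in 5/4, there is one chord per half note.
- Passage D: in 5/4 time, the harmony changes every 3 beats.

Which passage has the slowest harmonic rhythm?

A: 4 beats/bar ÷ 5 beats/chord = 0.8 chords/bar.
B: 4 beats/bar ÷ 1.5 beats/chord = 8/3 chords/bar.
C: 5 beats/bar ÷ 2 beats/chord = 2.5 chords/bar.
D: 5 beats/bar ÷ 3 beats/chord = 5/3 chords/bar.
Slowest is A at 0.8 chords/bar.

Passage A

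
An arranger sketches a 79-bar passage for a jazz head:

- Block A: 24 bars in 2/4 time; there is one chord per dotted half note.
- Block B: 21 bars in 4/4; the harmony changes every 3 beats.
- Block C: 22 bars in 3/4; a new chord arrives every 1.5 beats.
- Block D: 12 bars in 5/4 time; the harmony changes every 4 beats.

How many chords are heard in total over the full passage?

103 chords

A has 48 beats and chords last 3 each, so 16 chords.
B has 84 beats and chords last 3 each, so 28 chords.
C has 66 beats and chords last 1.5 each, so 44 chords.
D has 60 beats and chords last 4 each, so 15 chords.
Total: 16 + 28 + 44 + 15 = 103.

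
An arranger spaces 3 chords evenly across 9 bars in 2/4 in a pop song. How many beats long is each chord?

9 bars × 2 beats/bar = 18 beats total.
18 beats ÷ 3 chords = 6 beats per chord.

6 beats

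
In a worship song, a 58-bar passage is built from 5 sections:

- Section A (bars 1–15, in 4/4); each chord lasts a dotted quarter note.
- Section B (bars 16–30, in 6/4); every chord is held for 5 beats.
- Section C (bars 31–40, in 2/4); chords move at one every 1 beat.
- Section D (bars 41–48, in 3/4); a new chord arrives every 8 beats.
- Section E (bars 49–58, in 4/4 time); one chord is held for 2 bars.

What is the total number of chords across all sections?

86 chords

A has 60 beats and chords last 1.5 each, so 40 chords.
B has 90 beats and chords last 5 each, so 18 chords.
C has 20 beats and chords last 1 each, so 20 chords.
D has 24 beats and chords last 8 each, so 3 chords.
E has 40 beats and chords last 8 each, so 5 chords.
Total: 40 + 18 + 20 + 3 + 5 = 86.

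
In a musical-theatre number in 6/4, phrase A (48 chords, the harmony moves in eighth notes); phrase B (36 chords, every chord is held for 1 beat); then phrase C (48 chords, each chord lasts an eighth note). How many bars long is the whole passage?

A: 48 × 0.5 = 24 beats = 4 bars.
B: 36 × 1 = 36 beats = 6 bars.
C: 48 × 0.5 = 24 beats = 4 bars.
Total: 4 + 6 + 4 = 14 bars.

14 bars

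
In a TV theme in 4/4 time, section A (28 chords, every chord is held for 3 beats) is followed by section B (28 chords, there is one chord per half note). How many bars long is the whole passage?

A: 28 × 3 = 84 beats = 21 bars.
B: 28 × 2 = 56 beats = 14 bars.
Total: 21 + 14 = 35 bars.

35 bars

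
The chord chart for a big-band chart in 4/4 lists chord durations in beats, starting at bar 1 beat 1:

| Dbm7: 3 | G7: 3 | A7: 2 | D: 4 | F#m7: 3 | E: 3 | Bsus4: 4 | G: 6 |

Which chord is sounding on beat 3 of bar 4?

F#m7

Beat 3 of bar 4 is beat (4−1)×4 + 3 = 15 overall.
Running totals: Dbm7 ends at 3, G7 ends at 6, A7 ends at 8, D ends at 12, F#m7 ends at 15.
Beat 15 falls within F#m7.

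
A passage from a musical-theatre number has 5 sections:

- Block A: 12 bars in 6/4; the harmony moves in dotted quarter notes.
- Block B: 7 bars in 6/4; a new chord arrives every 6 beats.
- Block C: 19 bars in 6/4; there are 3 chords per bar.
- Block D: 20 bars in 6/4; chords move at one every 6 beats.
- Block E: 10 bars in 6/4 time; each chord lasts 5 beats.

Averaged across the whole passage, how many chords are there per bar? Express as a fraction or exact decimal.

A: 12 bars of 6 beats is 72 beats; at 1.5 beats each that's 48 chords.
B: 7 bars of 6 beats is 42 beats; at 6 beats each that's 7 chords.
C: 19 bars of 6 beats is 114 beats; at 2 beats each that's 57 chords.
D: 20 bars of 6 beats is 120 beats; at 6 beats each that's 20 chords.
E: 10 bars of 6 beats is 60 beats; at 5 beats each that's 12 chords.
Overall: 144 chords over 68 bars → 144/68 = 36/17 chords per bar.

36/17 chords per bar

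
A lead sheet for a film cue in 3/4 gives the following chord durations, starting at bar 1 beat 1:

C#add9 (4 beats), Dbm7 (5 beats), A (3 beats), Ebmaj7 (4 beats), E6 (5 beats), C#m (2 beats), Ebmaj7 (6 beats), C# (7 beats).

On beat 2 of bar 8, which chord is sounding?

C#m

Beat 2 of bar 8 is beat (8−1)×3 + 2 = 23 overall.
Running totals: C#add9 ends at 4, Dbm7 ends at 9, A ends at 12, Ebmaj7 ends at 16, E6 ends at 21, C#m ends at 23.
Beat 23 falls within C#m.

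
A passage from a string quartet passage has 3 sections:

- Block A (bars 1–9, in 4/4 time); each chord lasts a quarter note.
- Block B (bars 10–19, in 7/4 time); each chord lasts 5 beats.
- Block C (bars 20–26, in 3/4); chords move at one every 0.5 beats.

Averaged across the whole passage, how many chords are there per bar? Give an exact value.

A: 9 × 4 = 36 beats ÷ 1 = 36 chords.
B: 10 × 7 = 70 beats ÷ 5 = 14 chords.
C: 7 × 3 = 21 beats ÷ 0.5 = 42 chords.
Overall: 92 chords over 26 bars → 92/26 = 46/13 chords per bar.

46/13 chords per bar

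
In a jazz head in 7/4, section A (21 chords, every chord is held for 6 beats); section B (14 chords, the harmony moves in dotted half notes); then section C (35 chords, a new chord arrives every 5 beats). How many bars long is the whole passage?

49 bars

A: 21 × 6 = 126 beats = 18 bars.
B: 14 × 3 = 42 beats = 6 bars.
C: 35 × 5 = 175 beats = 25 bars.
Total: 18 + 6 + 25 = 49 bars.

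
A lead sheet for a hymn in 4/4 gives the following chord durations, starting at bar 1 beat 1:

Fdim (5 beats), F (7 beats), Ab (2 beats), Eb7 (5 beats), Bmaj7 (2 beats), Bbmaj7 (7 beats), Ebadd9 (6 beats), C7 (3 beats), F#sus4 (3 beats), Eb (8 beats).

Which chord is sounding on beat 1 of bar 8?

Beat 1 of bar 8 is beat (8−1)×4 + 1 = 29 overall.
Running totals: Fdim ends at 5, F ends at 12, Ab ends at 14, Eb7 ends at 19, Bmaj7 ends at 21, Bbmaj7 ends at 28, Ebadd9 ends at 34.
Beat 29 falls within Ebadd9.

Ebadd9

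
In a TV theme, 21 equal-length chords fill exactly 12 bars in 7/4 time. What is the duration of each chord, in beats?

4 beats

12 bars × 7 beats/bar = 84 beats total.
84 beats ÷ 21 chords = 4 beats per chord.
(That is a whole note.)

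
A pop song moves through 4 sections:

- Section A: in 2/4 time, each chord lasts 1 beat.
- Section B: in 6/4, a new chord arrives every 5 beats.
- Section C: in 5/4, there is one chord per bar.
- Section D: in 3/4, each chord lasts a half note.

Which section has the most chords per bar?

A: each chord is 1 beat in 2/4, so 2 per bar.
B: each chord is 5 beats in 6/4, so 1.2 per bar.
C: each chord is 5 beats in 5/4, so 1 per bar.
D: each chord is 2 beats in 3/4, so 1.5 per bar.
Fastest is A at 2 chords/bar.

Section A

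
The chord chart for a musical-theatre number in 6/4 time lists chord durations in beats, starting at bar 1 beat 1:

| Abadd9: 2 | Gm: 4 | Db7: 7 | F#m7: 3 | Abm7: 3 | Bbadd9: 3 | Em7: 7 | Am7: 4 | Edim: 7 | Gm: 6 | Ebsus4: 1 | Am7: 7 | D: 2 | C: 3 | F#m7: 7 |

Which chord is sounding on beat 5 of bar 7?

Beat 5 of bar 7 is beat (7−1)×6 + 5 = 41 overall.
Running totals: Abadd9 ends at 2, Gm ends at 6, Db7 ends at 13, F#m7 ends at 16, Abm7 ends at 19, Bbadd9 ends at 22, Em7 ends at 29, Am7 ends at 33, Edim ends at 40, Gm ends at 46.
Beat 41 falls within Gm.

Gm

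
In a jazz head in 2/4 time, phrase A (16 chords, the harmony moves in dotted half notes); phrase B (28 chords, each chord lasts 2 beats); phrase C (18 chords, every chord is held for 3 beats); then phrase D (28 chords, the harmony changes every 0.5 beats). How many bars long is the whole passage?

86 bars

A: 16 × 3 = 48 beats = 24 bars.
B: 28 × 2 = 56 beats = 28 bars.
C: 18 × 3 = 54 beats = 27 bars.
D: 28 × 0.5 = 14 beats = 7 bars.
Total: 24 + 28 + 27 + 7 = 86 bars.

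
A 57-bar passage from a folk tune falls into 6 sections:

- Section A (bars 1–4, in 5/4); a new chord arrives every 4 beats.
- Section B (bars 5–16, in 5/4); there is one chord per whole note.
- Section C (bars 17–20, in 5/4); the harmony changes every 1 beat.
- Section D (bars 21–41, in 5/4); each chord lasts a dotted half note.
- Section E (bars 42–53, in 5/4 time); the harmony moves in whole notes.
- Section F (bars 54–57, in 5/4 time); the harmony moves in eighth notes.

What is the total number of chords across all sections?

130 chords

A: 4 bars × 5 beats = 20 beats; 4 beats/chord → 5 chords.
B: 12 bars × 5 beats = 60 beats; 4 beats/chord → 15 chords.
C: 4 bars × 5 beats = 20 beats; 1 beat/chord → 20 chords.
D: 21 bars × 5 beats = 105 beats; 3 beats/chord → 35 chords.
E: 12 bars × 5 beats = 60 beats; 4 beats/chord → 15 chords.
F: 4 bars × 5 beats = 20 beats; 0.5 beats/chord → 40 chords.
Total: 5 + 15 + 20 + 35 + 15 + 40 = 130.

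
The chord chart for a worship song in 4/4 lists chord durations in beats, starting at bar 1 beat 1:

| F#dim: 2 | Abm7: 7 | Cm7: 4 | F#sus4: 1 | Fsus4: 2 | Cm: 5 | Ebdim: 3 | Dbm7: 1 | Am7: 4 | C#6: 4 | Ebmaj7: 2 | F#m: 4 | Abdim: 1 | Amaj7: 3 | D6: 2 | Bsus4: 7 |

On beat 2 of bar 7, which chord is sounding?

Am7

Beat 2 of bar 7 is beat (7−1)×4 + 2 = 26 overall.
Running totals: F#dim ends at 2, Abm7 ends at 9, Cm7 ends at 13, F#sus4 ends at 14, Fsus4 ends at 16, Cm ends at 21, Ebdim ends at 24, Dbm7 ends at 25, Am7 ends at 29.
Beat 26 falls within Am7.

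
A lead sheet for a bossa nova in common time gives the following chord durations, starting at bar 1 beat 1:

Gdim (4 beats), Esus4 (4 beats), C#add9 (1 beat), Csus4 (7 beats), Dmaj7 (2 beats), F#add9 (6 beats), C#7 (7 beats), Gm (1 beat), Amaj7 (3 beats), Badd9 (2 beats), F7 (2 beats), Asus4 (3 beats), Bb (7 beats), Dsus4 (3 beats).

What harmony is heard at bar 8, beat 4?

Beat 4 of bar 8 is beat (8−1)×4 + 4 = 32 overall.
Running totals: Gdim ends at 4, Esus4 ends at 8, C#add9 ends at 9, Csus4 ends at 16, Dmaj7 ends at 18, F#add9 ends at 24, C#7 ends at 31, Gm ends at 32.
Beat 32 falls within Gm.

Gm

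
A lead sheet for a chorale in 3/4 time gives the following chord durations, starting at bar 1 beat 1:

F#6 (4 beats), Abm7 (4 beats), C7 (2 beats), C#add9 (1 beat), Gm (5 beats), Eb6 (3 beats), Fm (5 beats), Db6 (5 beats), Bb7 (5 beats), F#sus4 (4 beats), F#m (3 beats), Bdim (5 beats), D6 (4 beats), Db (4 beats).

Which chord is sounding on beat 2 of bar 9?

Beat 2 of bar 9 is beat (9−1)×3 + 2 = 26 overall.
Running totals: F#6 ends at 4, Abm7 ends at 8, C7 ends at 10, C#add9 ends at 11, Gm ends at 16, Eb6 ends at 19, Fm ends at 24, Db6 ends at 29.
Beat 26 falls within Db6.

Db6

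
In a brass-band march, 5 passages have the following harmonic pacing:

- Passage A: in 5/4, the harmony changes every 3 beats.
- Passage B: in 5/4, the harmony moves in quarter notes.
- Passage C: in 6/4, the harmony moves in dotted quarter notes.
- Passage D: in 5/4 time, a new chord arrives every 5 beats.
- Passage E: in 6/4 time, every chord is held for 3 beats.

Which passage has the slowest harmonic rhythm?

Passage D

A: 5 beats/bar ÷ 3 beats/chord = 5/3 chords/bar.
B: 5 beats/bar ÷ 1 beat/chord = 5 chords/bar.
C: 6 beats/bar ÷ 1.5 beats/chord = 4 chords/bar.
D: 5 beats/bar ÷ 5 beats/chord = 1 chord/bar.
E: 6 beats/bar ÷ 3 beats/chord = 2 chords/bar.
Slowest is D at 1 chords/bar.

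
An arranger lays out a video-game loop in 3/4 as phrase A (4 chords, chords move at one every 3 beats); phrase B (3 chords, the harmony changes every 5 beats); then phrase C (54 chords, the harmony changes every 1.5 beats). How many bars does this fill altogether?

36 bars

A: 4 × 3 = 12 beats = 4 bars.
B: 3 × 5 = 15 beats = 5 bars.
C: 54 × 1.5 = 81 beats = 27 bars.
Total: 4 + 5 + 27 = 36 bars.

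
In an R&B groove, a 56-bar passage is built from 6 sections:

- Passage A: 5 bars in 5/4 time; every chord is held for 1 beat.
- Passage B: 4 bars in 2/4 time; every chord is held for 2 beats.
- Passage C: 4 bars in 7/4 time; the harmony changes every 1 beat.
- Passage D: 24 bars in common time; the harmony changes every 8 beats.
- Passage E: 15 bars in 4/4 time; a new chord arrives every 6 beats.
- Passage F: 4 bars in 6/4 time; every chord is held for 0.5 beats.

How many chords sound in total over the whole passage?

A: 5 bars × 5 beats = 25 beats; 1 beat/chord → 25 chords.
B: 4 bars × 2 beats = 8 beats; 2 beats/chord → 4 chords.
C: 4 bars × 7 beats = 28 beats; 1 beat/chord → 28 chords.
D: 24 bars × 4 beats = 96 beats; 8 beats/chord → 12 chords.
E: 15 bars × 4 beats = 60 beats; 6 beats/chord → 10 chords.
F: 4 bars × 6 beats = 24 beats; 0.5 beats/chord → 48 chords.
Total: 25 + 4 + 28 + 12 + 10 + 48 = 127.

127 chords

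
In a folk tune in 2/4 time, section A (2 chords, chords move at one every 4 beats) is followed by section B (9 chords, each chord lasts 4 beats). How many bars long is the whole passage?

A: 2 × 4 = 8 beats = 4 bars.
B: 9 × 4 = 36 beats = 18 bars.
Total: 4 + 18 = 22 bars.

22 bars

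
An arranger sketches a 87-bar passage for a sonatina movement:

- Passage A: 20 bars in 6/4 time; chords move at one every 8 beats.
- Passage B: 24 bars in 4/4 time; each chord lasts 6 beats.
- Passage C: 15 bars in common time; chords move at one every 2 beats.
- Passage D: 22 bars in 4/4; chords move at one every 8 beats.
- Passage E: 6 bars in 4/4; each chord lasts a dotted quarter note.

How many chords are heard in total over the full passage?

88 chords

A: 20 bars × 6 beats = 120 beats; 8 beats/chord → 15 chords.
B: 24 bars × 4 beats = 96 beats; 6 beats/chord → 16 chords.
C: 15 bars × 4 beats = 60 beats; 2 beats/chord → 30 chords.
D: 22 bars × 4 beats = 88 beats; 8 beats/chord → 11 chords.
E: 6 bars × 4 beats = 24 beats; 1.5 beats/chord → 16 chords.
Total: 15 + 16 + 30 + 11 + 16 = 88.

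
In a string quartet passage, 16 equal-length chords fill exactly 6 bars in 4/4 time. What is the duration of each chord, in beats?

1.5 beats

6 bars × 4 beats/bar = 24 beats total.
24 beats ÷ 16 chords = 1.5 beats per chord.
(That is a dotted quarter note.)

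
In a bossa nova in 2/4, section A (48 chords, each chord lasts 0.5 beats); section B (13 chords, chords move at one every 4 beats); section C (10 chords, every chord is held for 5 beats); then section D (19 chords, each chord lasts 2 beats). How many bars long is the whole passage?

82 bars

A: 48 × 0.5 = 24 beats = 12 bars.
B: 13 × 4 = 52 beats = 26 bars.
C: 10 × 5 = 50 beats = 25 bars.
D: 19 × 2 = 38 beats = 19 bars.
Total: 12 + 26 + 25 + 19 = 82 bars.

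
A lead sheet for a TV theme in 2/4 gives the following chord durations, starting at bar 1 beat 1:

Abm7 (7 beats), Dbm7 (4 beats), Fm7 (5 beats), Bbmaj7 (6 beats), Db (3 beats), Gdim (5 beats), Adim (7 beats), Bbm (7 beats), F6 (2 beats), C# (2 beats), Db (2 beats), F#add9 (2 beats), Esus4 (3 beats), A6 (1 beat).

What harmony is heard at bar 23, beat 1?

F6

Beat 1 of bar 23 is beat (23−1)×2 + 1 = 45 overall.
Running totals: Abm7 ends at 7, Dbm7 ends at 11, Fm7 ends at 16, Bbmaj7 ends at 22, Db ends at 25, Gdim ends at 30, Adim ends at 37, Bbm ends at 44, F6 ends at 46.
Beat 45 falls within F6.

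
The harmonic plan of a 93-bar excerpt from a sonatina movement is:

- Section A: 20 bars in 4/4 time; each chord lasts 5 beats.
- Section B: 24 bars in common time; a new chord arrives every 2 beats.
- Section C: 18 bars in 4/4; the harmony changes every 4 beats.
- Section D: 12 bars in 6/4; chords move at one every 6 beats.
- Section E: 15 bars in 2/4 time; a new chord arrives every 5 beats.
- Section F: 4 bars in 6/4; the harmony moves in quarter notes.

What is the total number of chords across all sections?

A: 20 bars × 4 beats = 80 beats; 5 beats/chord → 16 chords.
B: 24 bars × 4 beats = 96 beats; 2 beats/chord → 48 chords.
C: 18 bars × 4 beats = 72 beats; 4 beats/chord → 18 chords.
D: 12 bars × 6 beats = 72 beats; 6 beats/chord → 12 chords.
E: 15 bars × 2 beats = 30 beats; 5 beats/chord → 6 chords.
F: 4 bars × 6 beats = 24 beats; 1 beat/chord → 24 chords.
Total: 16 + 48 + 18 + 12 + 6 + 24 = 124.

124 chords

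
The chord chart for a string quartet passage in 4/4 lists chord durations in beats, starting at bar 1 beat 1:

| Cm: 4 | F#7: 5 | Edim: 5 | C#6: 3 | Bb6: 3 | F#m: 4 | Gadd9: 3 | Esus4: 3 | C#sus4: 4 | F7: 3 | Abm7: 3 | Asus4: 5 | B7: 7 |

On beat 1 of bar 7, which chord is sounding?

Beat 1 of bar 7 is beat (7−1)×4 + 1 = 25 overall.
Running totals: Cm ends at 4, F#7 ends at 9, Edim ends at 14, C#6 ends at 17, Bb6 ends at 20, F#m ends at 24, Gadd9 ends at 27.
Beat 25 falls within Gadd9.

Gadd9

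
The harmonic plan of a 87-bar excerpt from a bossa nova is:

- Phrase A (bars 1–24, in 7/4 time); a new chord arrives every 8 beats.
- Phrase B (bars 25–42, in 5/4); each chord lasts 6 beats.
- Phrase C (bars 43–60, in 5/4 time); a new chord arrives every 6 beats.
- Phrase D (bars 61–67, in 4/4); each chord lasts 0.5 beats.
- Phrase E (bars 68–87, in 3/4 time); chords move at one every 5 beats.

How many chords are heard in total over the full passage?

A has 168 beats and chords last 8 each, so 21 chords.
B has 90 beats and chords last 6 each, so 15 chords.
C has 90 beats and chords last 6 each, so 15 chords.
D has 28 beats and chords last 0.5 each, so 56 chords.
E has 60 beats and chords last 5 each, so 12 chords.
Total: 21 + 15 + 15 + 56 + 12 = 119.

119 chords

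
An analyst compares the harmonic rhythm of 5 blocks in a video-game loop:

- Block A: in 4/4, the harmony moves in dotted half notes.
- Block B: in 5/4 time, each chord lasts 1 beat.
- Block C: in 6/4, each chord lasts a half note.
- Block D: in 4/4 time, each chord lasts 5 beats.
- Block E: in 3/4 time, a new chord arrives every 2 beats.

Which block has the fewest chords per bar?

Block D

A: 4 beats/bar ÷ 3 beats/chord = 4/3 chords/bar.
B: 5 beats/bar ÷ 1 beat/chord = 5 chords/bar.
C: 6 beats/bar ÷ 2 beats/chord = 3 chords/bar.
D: 4 beats/bar ÷ 5 beats/chord = 0.8 chords/bar.
E: 3 beats/bar ÷ 2 beats/chord = 1.5 chords/bar.
Slowest is D at 0.8 chords/bar.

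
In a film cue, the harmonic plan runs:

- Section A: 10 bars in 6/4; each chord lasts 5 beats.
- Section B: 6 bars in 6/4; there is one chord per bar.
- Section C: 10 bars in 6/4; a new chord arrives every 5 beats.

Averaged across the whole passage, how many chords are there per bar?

15/13 chords per bar

A: 10 × 6 = 60 beats ÷ 5 = 12 chords.
B: 6 × 6 = 36 beats ÷ 6 = 6 chords.
C: 10 × 6 = 60 beats ÷ 5 = 12 chords.
Overall: 30 chords over 26 bars → 30/26 = 15/13 chords per bar.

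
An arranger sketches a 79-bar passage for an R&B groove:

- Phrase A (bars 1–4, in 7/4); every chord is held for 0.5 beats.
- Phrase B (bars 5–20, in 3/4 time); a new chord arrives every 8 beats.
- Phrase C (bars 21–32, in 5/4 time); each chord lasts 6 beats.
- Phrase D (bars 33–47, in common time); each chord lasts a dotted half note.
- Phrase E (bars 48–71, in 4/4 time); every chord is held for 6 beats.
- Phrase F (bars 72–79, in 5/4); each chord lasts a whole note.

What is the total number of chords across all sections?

A: 4 bars × 7 beats = 28 beats; 0.5 beats/chord → 56 chords.
B: 16 bars × 3 beats = 48 beats; 8 beats/chord → 6 chords.
C: 12 bars × 5 beats = 60 beats; 6 beats/chord → 10 chords.
D: 15 bars × 4 beats = 60 beats; 3 beats/chord → 20 chords.
E: 24 bars × 4 beats = 96 beats; 6 beats/chord → 16 chords.
F: 8 bars × 5 beats = 40 beats; 4 beats/chord → 10 chords.
Total: 56 + 6 + 10 + 20 + 16 + 10 = 118.

118 chords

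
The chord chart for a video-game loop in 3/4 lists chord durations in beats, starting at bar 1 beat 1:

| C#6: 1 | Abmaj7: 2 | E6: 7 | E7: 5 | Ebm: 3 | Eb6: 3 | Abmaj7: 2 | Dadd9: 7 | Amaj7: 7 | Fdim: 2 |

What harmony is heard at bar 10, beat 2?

Dadd9

Beat 2 of bar 10 is beat (10−1)×3 + 2 = 29 overall.
Running totals: C#6 ends at 1, Abmaj7 ends at 3, E6 ends at 10, E7 ends at 15, Ebm ends at 18, Eb6 ends at 21, Abmaj7 ends at 23, Dadd9 ends at 30.
Beat 29 falls within Dadd9.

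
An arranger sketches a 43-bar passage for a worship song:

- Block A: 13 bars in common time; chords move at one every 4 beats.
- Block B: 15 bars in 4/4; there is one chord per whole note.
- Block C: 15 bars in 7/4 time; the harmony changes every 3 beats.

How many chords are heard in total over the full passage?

63 chords

A: 13 bars × 4 beats = 52 beats; 4 beats/chord → 13 chords.
B: 15 bars × 4 beats = 60 beats; 4 beats/chord → 15 chords.
C: 15 bars × 7 beats = 105 beats; 3 beats/chord → 35 chords.
Total: 13 + 15 + 35 = 63.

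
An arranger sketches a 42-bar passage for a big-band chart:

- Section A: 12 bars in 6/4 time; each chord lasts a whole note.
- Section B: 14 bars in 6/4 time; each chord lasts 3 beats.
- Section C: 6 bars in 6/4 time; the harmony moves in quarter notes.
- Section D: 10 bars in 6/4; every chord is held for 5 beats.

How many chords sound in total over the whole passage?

A has 72 beats and chords last 4 each, so 18 chords.
B has 84 beats and chords last 3 each, so 28 chords.
C has 36 beats and chords last 1 each, so 36 chords.
D has 60 beats and chords last 5 each, so 12 chords.
Total: 18 + 28 + 36 + 12 = 94.

94 chords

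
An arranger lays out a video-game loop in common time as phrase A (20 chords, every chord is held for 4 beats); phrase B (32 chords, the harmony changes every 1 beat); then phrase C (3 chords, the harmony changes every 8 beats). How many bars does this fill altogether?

34 bars

A: 20 × 4 = 80 beats = 20 bars.
B: 32 × 1 = 32 beats = 8 bars.
C: 3 × 8 = 24 beats = 6 bars.
Total: 20 + 8 + 6 = 34 bars.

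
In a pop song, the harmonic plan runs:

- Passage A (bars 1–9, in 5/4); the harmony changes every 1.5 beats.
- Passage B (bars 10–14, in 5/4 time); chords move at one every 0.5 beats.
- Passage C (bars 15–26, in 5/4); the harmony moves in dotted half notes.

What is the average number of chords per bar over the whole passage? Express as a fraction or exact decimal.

50/13 chords per bar

A: 9 bars of 5 beats is 45 beats; at 1.5 beats each that's 30 chords.
B: 5 bars of 5 beats is 25 beats; at 0.5 beats each that's 50 chords.
C: 12 bars of 5 beats is 60 beats; at 3 beats each that's 20 chords.
Overall: 100 chords over 26 bars → 100/26 = 50/13 chords per bar.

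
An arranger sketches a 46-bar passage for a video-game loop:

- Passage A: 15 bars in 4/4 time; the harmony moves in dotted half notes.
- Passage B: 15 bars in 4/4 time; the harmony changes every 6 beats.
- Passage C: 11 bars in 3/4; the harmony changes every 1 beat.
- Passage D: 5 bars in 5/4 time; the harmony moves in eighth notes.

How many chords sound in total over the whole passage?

113 chords

A: 15 bars × 4 beats = 60 beats; 3 beats/chord → 20 chords.
B: 15 bars × 4 beats = 60 beats; 6 beats/chord → 10 chords.
C: 11 bars × 3 beats = 33 beats; 1 beat/chord → 33 chords.
D: 5 bars × 5 beats = 25 beats; 0.5 beats/chord → 50 chords.
Total: 20 + 10 + 33 + 50 = 113.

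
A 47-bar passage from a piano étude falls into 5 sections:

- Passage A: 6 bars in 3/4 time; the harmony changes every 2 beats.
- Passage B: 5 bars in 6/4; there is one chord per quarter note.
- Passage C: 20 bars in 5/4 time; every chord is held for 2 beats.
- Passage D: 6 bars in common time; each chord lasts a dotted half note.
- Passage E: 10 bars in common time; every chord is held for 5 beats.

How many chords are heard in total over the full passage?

105 chords

A has 18 beats and chords last 2 each, so 9 chords.
B has 30 beats and chords last 1 each, so 30 chords.
C has 100 beats and chords last 2 each, so 50 chords.
D has 24 beats and chords last 3 each, so 8 chords.
E has 40 beats and chords last 5 each, so 8 chords.
Total: 9 + 30 + 50 + 8 + 8 = 105.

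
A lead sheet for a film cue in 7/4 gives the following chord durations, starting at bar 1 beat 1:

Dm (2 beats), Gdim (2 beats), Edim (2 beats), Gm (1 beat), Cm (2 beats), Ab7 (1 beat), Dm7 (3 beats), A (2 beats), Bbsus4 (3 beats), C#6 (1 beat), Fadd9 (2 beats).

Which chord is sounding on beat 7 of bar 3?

Fadd9

Beat 7 of bar 3 is beat (3−1)×7 + 7 = 21 overall.
Running totals: Dm ends at 2, Gdim ends at 4, Edim ends at 6, Gm ends at 7, Cm ends at 9, Ab7 ends at 10, Dm7 ends at 13, A ends at 15, Bbsus4 ends at 18, C#6 ends at 19, Fadd9 ends at 21.
Beat 21 falls within Fadd9.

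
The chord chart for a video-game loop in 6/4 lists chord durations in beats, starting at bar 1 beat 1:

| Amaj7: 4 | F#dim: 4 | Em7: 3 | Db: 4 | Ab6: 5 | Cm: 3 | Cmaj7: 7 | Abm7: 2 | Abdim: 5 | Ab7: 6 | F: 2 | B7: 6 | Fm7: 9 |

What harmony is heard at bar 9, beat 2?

B7

Beat 2 of bar 9 is beat (9−1)×6 + 2 = 50 overall.
Running totals: Amaj7 ends at 4, F#dim ends at 8, Em7 ends at 11, Db ends at 15, Ab6 ends at 20, Cm ends at 23, Cmaj7 ends at 30, Abm7 ends at 32, Abdim ends at 37, Ab7 ends at 43, F ends at 45, B7 ends at 51.
Beat 50 falls within B7.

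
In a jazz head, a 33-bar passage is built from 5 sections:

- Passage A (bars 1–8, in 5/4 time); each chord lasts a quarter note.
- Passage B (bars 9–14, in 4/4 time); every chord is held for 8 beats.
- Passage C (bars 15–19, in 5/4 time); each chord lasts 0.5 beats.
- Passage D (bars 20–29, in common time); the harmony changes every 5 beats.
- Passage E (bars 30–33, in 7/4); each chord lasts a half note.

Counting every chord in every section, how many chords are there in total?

A: 8·5 = 40 beats, 40/1 = 40 chords.
B: 6·4 = 24 beats, 24/8 = 3 chords.
C: 5·5 = 25 beats, 25/0.5 = 50 chords.
D: 10·4 = 40 beats, 40/5 = 8 chords.
E: 4·7 = 28 beats, 28/2 = 14 chords.
Total: 40 + 3 + 50 + 8 + 14 = 115.

115 chords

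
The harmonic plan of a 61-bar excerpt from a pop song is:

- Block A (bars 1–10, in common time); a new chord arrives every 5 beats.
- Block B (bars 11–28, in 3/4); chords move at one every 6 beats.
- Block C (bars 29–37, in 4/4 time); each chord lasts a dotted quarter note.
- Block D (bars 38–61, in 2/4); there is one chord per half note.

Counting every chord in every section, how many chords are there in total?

65 chords

A has 40 beats and chords last 5 each, so 8 chords.
B has 54 beats and chords last 6 each, so 9 chords.
C has 36 beats and chords last 1.5 each, so 24 chords.
D has 48 beats and chords last 2 each, so 24 chords.
Total: 8 + 9 + 24 + 24 = 65.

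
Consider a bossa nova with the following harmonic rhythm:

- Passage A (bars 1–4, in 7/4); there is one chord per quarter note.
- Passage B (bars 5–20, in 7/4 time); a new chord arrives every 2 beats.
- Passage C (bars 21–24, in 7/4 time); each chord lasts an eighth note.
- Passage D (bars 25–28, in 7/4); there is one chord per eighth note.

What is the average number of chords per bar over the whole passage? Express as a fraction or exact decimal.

7 chords per bar

A: 4 × 7 = 28 beats ÷ 1 = 28 chords.
B: 16 × 7 = 112 beats ÷ 2 = 56 chords.
C: 4 × 7 = 28 beats ÷ 0.5 = 56 chords.
D: 4 × 7 = 28 beats ÷ 0.5 = 56 chords.
Overall: 196 chords over 28 bars → 196/28 = 7 chords per bar.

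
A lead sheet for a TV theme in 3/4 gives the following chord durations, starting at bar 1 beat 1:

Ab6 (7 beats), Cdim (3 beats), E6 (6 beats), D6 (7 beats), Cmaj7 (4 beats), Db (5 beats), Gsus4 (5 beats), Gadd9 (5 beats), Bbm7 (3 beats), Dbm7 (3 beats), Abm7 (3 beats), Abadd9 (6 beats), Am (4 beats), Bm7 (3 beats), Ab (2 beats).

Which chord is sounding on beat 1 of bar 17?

Beat 1 of bar 17 is beat (17−1)×3 + 1 = 49 overall.
Running totals: Ab6 ends at 7, Cdim ends at 10, E6 ends at 16, D6 ends at 23, Cmaj7 ends at 27, Db ends at 32, Gsus4 ends at 37, Gadd9 ends at 42, Bbm7 ends at 45, Dbm7 ends at 48, Abm7 ends at 51.
Beat 49 falls within Abm7.

Abm7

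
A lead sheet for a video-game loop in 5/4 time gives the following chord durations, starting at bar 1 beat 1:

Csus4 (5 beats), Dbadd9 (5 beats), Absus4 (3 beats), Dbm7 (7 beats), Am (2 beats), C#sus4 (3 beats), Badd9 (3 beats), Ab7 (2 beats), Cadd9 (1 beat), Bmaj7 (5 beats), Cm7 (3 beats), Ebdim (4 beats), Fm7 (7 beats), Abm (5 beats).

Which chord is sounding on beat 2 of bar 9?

Beat 2 of bar 9 is beat (9−1)×5 + 2 = 42 overall.
Running totals: Csus4 ends at 5, Dbadd9 ends at 10, Absus4 ends at 13, Dbm7 ends at 20, Am ends at 22, C#sus4 ends at 25, Badd9 ends at 28, Ab7 ends at 30, Cadd9 ends at 31, Bmaj7 ends at 36, Cm7 ends at 39, Ebdim ends at 43.
Beat 42 falls within Ebdim.

Ebdim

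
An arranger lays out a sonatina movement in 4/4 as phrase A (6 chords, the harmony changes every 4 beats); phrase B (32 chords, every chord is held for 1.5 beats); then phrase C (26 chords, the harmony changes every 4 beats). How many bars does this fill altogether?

A: 6 × 4 = 24 beats = 6 bars.
B: 32 × 1.5 = 48 beats = 12 bars.
C: 26 × 4 = 104 beats = 26 bars.
Total: 6 + 12 + 26 = 44 bars.

44 bars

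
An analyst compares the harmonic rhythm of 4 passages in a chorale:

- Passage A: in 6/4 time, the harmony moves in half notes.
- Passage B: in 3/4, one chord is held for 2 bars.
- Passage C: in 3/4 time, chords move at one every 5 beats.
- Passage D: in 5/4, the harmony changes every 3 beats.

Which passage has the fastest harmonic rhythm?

A: each chord is 2 beats in 6/4, so 3 per bar.
B: each chord is 6 beats in 3/4, so 0.5 per bar.
C: each chord is 5 beats in 3/4, so 0.6 per bar.
D: each chord is 3 beats in 5/4, so 5/3 per bar.
Fastest is A at 3 chords/bar.

Passage A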